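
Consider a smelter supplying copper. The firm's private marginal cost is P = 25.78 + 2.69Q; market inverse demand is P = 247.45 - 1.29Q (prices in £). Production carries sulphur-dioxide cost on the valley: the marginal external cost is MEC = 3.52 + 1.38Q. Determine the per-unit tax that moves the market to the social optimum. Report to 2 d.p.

Social marginal cost = private MC + MEC = 29.30 + 4.07Q.
Set SMC = demand: 29.30 + 4.07Q = 247.45 - 1.29Q → Q* = 40.6996.
The Pigouvian tax equals MEC at Q*: 3.52 + 1.38×40.6996 = 59.6854.

tax = £59.69 per unit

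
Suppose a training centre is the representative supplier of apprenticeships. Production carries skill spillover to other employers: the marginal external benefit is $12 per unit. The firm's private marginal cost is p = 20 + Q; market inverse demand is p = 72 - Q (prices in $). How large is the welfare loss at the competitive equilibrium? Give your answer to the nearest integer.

DWL = $36

Market equilibrium (private): 20 + Q = 72 - Q → Q_m = 26.0000.
Social marginal cost = private MC − MEB = 8 + Q.
Set SMC = demand: 8 + Q = 72 - Q → Q* = 32.0000.
The welfare-loss triangle has base |Q_m − Q*| and height MEB(Q_m) (the vertical gap between SMC and demand is zero at Q* and MEB at Q_m).
DWL = ½ × 6.0000 × 12.0000 = 36.0000.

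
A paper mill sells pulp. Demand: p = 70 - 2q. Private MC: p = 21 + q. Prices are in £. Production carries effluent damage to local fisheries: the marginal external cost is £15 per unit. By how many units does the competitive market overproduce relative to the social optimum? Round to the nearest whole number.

5 units

Market equilibrium (private): 21 + q = 70 - 2q → q_m = 16.3333.
Social marginal cost = private MC + MEC = 36 + q.
Set SMC = demand: 36 + q = 70 - 2q → q* = 11.3333.
Gap = |16.3333 − 11.3333| = 5.0000.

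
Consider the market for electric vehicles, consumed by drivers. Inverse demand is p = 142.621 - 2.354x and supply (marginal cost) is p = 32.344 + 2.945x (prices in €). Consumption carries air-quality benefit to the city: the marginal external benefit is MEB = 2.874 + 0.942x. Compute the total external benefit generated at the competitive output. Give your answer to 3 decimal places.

€263.798

Market equilibrium (private): 32.344 + 2.945x = 142.621 - 2.354x → x_m = 20.8109.
Total external benefit = ∫₀^{x_m} (2.874 + 0.942x) dx = 2.874×20.8109 + ½×0.942×20.8109² = 263.7976.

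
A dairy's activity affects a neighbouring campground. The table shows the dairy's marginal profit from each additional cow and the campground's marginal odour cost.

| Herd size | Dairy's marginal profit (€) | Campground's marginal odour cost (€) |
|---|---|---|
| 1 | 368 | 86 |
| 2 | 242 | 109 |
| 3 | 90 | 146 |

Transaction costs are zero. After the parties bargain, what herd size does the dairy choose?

Bargaining reaches the level where marginal profit last exceeds marginal odour cost.
That holds through level 2 (242 ≥ 109) but not at 3 (90 < 146).

2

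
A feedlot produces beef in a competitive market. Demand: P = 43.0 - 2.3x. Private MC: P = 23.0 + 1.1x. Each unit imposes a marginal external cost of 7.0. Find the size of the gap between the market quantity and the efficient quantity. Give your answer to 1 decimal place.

2.1 units

Market equilibrium (private): 23.0 + 1.1x = 43.0 - 2.3x → x_m = 5.8824.
Social marginal cost = private MC + MEC = 30.0 + 1.1x.
Set SMC = demand: 30.0 + 1.1x = 43.0 - 2.3x → x* = 3.8235.
Gap = |5.8824 − 3.8235| = 2.0589.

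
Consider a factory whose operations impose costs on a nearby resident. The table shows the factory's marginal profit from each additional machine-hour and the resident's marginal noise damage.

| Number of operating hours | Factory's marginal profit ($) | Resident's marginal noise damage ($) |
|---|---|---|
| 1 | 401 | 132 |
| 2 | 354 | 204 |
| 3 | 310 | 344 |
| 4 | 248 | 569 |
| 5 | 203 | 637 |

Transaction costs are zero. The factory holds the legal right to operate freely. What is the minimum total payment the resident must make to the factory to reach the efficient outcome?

Left alone the factory would choose level 5 (marginal profit stays positive).
Efficient level: k* = 2 (marginal profit ≥ marginal noise damage through 2).
The resident must at least cover the factory's forgone profit from cutting 5→2: 310 + 248 + 203 = 761.

$761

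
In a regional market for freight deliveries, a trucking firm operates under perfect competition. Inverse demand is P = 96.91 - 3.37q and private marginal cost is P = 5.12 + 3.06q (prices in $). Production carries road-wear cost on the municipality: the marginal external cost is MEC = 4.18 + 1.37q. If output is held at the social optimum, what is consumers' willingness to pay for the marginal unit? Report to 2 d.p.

Social marginal cost = private MC + MEC = 9.30 + 4.43q.
Set SMC = demand: 9.30 + 4.43q = 96.91 - 3.37q → q* = 11.2321.
Consumer price on the demand curve at q*: 96.91 − 3.37×11.2321 = 59.0578.

P = $59.06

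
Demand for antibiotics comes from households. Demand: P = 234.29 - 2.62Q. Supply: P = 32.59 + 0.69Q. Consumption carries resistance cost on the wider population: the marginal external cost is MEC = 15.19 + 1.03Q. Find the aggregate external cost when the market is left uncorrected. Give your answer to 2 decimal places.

Market equilibrium (private): 32.59 + 0.69Q = 234.29 - 2.62Q → Q_m = 60.9366.
Total external cost = ∫₀^{Q_m} (15.19 + 1.03Q) dQ = 15.19×60.9366 + ½×1.03×60.9366² = 2837.9606.

2837.96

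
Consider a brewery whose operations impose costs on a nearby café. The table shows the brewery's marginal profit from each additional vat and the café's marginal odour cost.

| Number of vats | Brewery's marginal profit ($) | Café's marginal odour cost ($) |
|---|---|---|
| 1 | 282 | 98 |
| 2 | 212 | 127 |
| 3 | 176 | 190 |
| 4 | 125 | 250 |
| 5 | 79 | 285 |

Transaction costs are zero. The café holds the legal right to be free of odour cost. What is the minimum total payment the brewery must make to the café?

Efficient level: marginal profit ≥ marginal odour cost through level 2, so k* = 2.
With the café holding the right, the brewery must at least compensate total damage at k*: 98 + 127 = 225.

$225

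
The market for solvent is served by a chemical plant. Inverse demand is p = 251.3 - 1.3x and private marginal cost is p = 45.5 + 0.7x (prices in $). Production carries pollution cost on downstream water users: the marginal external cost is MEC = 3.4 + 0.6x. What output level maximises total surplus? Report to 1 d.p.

x* = 77.8

Social marginal cost = private MC + MEC = 48.9 + 1.3x.
Set SMC = demand: 48.9 + 1.3x = 251.3 - 1.3x → x* = 77.8462.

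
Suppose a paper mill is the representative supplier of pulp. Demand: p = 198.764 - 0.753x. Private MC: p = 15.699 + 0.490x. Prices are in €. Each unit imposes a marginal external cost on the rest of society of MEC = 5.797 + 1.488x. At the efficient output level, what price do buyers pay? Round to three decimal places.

Social marginal cost = private MC + MEC = 21.496 + 1.978x.
Set SMC = demand: 21.496 + 1.978x = 198.764 - 0.753x → x* = 64.9096.
Consumer price on the demand curve at x*: 198.764 − 0.753×64.9096 = 149.8871.

P = €149.887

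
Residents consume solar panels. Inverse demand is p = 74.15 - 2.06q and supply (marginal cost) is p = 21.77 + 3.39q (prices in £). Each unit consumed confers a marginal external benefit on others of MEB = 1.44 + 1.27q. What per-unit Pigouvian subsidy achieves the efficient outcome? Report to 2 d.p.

subsidy = £17.79 per unit

Social marginal benefit = demand + MEB = 75.59 - 0.79q.
Set SMB = MC: 75.59 - 0.79q = 21.77 + 3.39q → q* = 12.8756.
The Pigouvian subsidy equals MEB at q*: 1.44 + 1.27×12.8756 = 17.7920.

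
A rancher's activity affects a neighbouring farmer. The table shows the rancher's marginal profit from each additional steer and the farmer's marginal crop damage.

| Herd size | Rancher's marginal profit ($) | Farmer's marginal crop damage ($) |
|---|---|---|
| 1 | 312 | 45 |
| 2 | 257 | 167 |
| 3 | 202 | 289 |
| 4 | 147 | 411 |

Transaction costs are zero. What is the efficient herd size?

Bargaining reaches the level where marginal profit last exceeds marginal crop damage.
That holds through level 2 (257 ≥ 167) but not at 3 (202 < 289).

2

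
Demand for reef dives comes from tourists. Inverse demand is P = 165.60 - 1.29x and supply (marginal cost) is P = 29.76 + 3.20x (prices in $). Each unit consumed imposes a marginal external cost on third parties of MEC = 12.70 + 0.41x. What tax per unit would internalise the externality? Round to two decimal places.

Social marginal benefit = demand − MEC = 152.90 - 1.70x.
Set SMB = MC: 152.90 - 1.70x = 29.76 + 3.20x → x* = 25.1306.
The Pigouvian tax equals MEC at x*: 12.70 + 0.41×25.1306 = 23.0035.

tax = $23.00 per unit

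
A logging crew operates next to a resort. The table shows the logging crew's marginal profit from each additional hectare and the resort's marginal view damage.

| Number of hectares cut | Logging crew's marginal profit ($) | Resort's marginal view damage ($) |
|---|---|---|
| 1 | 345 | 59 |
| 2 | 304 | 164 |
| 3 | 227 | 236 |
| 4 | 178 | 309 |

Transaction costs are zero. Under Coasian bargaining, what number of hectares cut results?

2

Bargaining reaches the level where marginal profit last exceeds marginal view damage.
That holds through level 2 (304 ≥ 164) but not at 3 (227 < 236).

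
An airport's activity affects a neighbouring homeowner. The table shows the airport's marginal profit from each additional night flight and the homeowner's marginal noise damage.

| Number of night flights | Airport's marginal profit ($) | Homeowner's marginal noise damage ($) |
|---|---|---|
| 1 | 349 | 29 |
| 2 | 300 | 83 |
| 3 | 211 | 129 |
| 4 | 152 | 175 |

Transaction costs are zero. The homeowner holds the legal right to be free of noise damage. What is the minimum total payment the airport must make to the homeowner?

Efficient level: marginal profit ≥ marginal noise damage through level 3, so k* = 3.
With the homeowner holding the right, the airport must at least compensate total damage at k*: 29 + 83 + 129 = 241.

$241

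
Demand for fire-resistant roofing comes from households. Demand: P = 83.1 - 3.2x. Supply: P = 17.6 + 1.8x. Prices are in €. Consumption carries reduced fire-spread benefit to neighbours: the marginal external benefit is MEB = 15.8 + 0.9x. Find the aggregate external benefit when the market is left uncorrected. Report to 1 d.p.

Market equilibrium (private): 17.6 + 1.8x = 83.1 - 3.2x → x_m = 13.1000.
Total external benefit = ∫₀^{x_m} (15.8 + 0.9x) dx = 15.8×13.1000 + ½×0.9×13.1000² = 284.2045.

€284.2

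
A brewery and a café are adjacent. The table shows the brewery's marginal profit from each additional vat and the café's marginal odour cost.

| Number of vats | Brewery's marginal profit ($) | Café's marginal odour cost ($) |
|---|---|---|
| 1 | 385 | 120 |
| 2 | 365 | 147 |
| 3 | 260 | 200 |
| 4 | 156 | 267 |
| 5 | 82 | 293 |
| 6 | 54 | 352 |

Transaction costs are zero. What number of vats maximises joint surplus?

3

Bargaining reaches the level where marginal profit last exceeds marginal odour cost.
That holds through level 3 (260 ≥ 200) but not at 4 (156 < 267).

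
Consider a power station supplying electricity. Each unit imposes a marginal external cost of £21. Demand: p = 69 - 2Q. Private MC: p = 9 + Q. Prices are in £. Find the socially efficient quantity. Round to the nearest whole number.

Social marginal cost = private MC + MEC = 30 + Q.
Set SMC = demand: 30 + Q = 69 - 2Q → Q* = 13.0000.

Q* = 13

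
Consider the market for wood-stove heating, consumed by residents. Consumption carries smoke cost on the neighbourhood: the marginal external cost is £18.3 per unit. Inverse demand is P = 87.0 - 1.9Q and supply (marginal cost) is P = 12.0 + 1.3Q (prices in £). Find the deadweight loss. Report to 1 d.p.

Market equilibrium (private): 12.0 + 1.3Q = 87.0 - 1.9Q → Q_m = 23.4375.
Social marginal benefit = demand − MEC = 68.7 - 1.9Q.
Set SMB = MC: 68.7 - 1.9Q = 12.0 + 1.3Q → Q* = 17.7188.
The welfare-loss triangle has base |Q_m − Q*| and height MEC(Q_m) (the vertical gap between SMB and MC is zero at Q* and MEC at Q_m).
DWL = ½ × 5.7187 × 18.3000 = 52.3261.

DWL = £52.3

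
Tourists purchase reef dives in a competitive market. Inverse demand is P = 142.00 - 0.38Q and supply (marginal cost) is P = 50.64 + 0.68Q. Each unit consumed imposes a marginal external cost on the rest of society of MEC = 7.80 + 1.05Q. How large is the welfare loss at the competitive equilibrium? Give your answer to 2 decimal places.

DWL = 2289.70

Market equilibrium (private): 50.64 + 0.68Q = 142.00 - 0.38Q → Q_m = 86.1887.
Social marginal benefit = demand − MEC = 134.20 - 1.43Q.
Set SMB = MC: 134.20 - 1.43Q = 50.64 + 0.68Q → Q* = 39.6019.
The welfare-loss triangle has base |Q_m − Q*| and height MEC(Q_m) (the vertical gap between SMB and MC is zero at Q* and MEC at Q_m).
DWL = ½ × 46.5868 × 98.2981 = 2289.6970.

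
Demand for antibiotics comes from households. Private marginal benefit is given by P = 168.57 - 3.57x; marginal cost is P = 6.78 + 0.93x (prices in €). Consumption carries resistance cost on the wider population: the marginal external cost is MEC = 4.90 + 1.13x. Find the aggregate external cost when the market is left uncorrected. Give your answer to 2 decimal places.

Market equilibrium (private): 6.78 + 0.93x = 168.57 - 3.57x → x_m = 35.9533.
Total external cost = ∫₀^{x_m} (4.90 + 1.13x) dx = 4.90×35.9533 + ½×1.13×35.9533² = 906.5126.

€906.51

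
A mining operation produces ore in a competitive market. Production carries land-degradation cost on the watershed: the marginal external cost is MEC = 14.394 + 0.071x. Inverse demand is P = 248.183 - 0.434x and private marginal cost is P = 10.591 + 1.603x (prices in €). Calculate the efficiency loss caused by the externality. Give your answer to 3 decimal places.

Market equilibrium (private): 10.591 + 1.603x = 248.183 - 0.434x → x_m = 116.6382.
Social marginal cost = private MC + MEC = 24.985 + 1.674x.
Set SMC = demand: 24.985 + 1.674x = 248.183 - 0.434x → x* = 105.8814.
Height of the DWL triangle at x_m is SMC(x_m) − demand(x_m) = MEC(x_m) = 22.6753.
DWL = ½ × 10.7568 × 22.6753 = 121.9568.

DWL = €121.957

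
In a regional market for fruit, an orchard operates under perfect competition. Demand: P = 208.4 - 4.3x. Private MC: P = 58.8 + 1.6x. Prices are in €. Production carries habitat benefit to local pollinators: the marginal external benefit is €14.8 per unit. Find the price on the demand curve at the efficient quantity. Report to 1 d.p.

Social marginal cost = private MC − MEB = 44.0 + 1.6x.
Set SMC = demand: 44.0 + 1.6x = 208.4 - 4.3x → x* = 27.8644.
Consumer price on the demand curve at x*: 208.4 − 4.3×27.8644 = 88.5831.

P = €88.6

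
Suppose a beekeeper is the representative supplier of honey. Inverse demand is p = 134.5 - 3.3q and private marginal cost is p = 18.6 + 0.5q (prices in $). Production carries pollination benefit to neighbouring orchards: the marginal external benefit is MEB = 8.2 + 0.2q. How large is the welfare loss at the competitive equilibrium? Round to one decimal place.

DWL = $28.4

Market equilibrium (private): 18.6 + 0.5q = 134.5 - 3.3q → q_m = 30.5000.
Social marginal cost = private MC − MEB = 10.4 + 0.3q.
Set SMC = demand: 10.4 + 0.3q = 134.5 - 3.3q → q* = 34.4722.
Height of the DWL triangle at q_m is demand(q_m) − SMC(q_m) = MEB(q_m) = 14.3000.
DWL = ½ × 3.9722 × 14.3000 = 28.4012.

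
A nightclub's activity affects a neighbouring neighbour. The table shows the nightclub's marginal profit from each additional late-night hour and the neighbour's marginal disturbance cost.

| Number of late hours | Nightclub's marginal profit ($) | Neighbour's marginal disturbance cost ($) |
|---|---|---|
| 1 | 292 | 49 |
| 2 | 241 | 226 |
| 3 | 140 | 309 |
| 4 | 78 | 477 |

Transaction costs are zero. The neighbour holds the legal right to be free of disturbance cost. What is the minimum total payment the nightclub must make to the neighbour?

$275

Efficient level: marginal profit ≥ marginal disturbance cost through level 2, so k* = 2.
With the neighbour holding the right, the nightclub must at least compensate total damage at k*: 49 + 226 = 275.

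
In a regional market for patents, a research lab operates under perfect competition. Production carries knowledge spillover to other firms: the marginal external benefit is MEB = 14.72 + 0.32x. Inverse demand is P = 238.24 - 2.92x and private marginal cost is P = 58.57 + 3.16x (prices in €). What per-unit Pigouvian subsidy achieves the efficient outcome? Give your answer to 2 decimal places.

Social marginal cost = private MC − MEB = 43.85 + 2.84x.
Set SMC = demand: 43.85 + 2.84x = 238.24 - 2.92x → x* = 33.7483.
The Pigouvian subsidy equals MEB at x*: 14.72 + 0.32×33.7483 = 25.5195.

subsidy = €25.52 per unit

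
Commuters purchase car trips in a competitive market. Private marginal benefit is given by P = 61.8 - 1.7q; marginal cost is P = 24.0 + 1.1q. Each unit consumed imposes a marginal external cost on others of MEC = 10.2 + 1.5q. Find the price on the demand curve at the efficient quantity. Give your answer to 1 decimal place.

Social marginal benefit = demand − MEC = 51.6 - 3.2q.
Set SMB = MC: 51.6 - 3.2q = 24.0 + 1.1q → q* = 6.4186.
Consumer price on the demand curve at q*: 61.8 − 1.7×6.4186 = 50.8884.

P = 50.9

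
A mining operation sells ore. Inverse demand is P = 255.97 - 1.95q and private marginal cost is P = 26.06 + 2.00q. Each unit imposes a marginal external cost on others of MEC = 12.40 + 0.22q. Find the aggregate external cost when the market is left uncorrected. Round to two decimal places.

1094.40

Market equilibrium (private): 26.06 + 2.00q = 255.97 - 1.95q → q_m = 58.2051.
Total external cost = ∫₀^{q_m} (12.40 + 0.22q) dq = 12.40×58.2051 + ½×0.22×58.2051² = 1094.4049.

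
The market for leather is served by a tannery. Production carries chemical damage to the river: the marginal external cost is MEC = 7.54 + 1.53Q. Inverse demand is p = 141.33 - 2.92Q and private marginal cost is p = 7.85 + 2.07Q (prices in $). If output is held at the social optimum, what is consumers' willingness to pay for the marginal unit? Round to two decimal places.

P = $84.93

Social marginal cost = private MC + MEC = 15.39 + 3.60Q.
Set SMC = demand: 15.39 + 3.60Q = 141.33 - 2.92Q → Q* = 19.3160.
Consumer price on the demand curve at Q*: 141.33 − 2.92×19.3160 = 84.9273.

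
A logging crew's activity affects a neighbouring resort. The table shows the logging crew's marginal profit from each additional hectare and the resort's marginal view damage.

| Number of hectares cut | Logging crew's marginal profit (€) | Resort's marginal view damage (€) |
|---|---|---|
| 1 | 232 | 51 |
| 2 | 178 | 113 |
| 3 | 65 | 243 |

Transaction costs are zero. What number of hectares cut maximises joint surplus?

2

Bargaining reaches the level where marginal profit last exceeds marginal view damage.
That holds through level 2 (178 ≥ 113) but not at 3 (65 < 243).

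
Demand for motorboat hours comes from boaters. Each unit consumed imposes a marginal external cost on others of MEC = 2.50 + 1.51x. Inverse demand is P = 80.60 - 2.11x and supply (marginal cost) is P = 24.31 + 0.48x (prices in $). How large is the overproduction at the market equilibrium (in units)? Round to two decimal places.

8.61 units

Market equilibrium (private): 24.31 + 0.48x = 80.60 - 2.11x → x_m = 21.7336.
Social marginal benefit = demand − MEC = 78.10 - 3.62x.
Set SMB = MC: 78.10 - 3.62x = 24.31 + 0.48x → x* = 13.1195.
Gap = |21.7336 − 13.1195| = 8.6141.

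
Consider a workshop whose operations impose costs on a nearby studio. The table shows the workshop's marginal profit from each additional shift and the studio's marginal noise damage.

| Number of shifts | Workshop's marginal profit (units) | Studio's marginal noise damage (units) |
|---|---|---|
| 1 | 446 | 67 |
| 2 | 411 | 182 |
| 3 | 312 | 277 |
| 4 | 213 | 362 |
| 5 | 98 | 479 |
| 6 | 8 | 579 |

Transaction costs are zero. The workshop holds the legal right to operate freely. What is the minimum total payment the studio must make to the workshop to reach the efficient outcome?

319

Left alone the workshop would choose level 6 (marginal profit stays positive).
Efficient level: k* = 3 (marginal profit ≥ marginal noise damage through 3).
The studio must at least cover the workshop's forgone profit from cutting 6→3: 213 + 98 + 8 = 319.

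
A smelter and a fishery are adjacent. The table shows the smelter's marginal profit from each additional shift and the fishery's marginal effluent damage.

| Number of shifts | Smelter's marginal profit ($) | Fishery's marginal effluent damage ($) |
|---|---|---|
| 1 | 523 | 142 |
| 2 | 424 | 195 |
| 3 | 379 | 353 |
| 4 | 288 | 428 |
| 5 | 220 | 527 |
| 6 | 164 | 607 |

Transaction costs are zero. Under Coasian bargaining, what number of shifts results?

3

Bargaining reaches the level where marginal profit last exceeds marginal effluent damage.
That holds through level 3 (379 ≥ 353) but not at 4 (288 < 428).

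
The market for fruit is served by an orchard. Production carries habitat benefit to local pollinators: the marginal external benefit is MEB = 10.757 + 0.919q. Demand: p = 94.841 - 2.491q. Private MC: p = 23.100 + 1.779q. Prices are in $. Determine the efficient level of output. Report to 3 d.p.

q* = 24.619

Social marginal cost = private MC − MEB = 12.343 + 0.860q.
Set SMC = demand: 12.343 + 0.860q = 94.841 - 2.491q → q* = 24.6189.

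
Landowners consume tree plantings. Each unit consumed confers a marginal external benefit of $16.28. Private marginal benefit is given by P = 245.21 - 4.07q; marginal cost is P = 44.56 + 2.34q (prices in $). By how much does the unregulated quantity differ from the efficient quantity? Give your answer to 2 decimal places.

Market equilibrium (private): 44.56 + 2.34q = 245.21 - 4.07q → q_m = 31.3027.
Social marginal benefit = demand + MEB = 261.49 - 4.07q.
Set SMB = MC: 261.49 - 4.07q = 44.56 + 2.34q → q* = 33.8424.
Gap = |31.3027 − 33.8424| = 2.5397.

2.54 units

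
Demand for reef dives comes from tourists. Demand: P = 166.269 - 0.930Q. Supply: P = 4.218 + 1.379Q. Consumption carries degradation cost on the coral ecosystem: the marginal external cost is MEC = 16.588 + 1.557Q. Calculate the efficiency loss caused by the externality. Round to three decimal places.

Market equilibrium (private): 4.218 + 1.379Q = 166.269 - 0.930Q → Q_m = 70.1823.
Social marginal benefit = demand − MEC = 149.681 - 2.487Q.
Set SMB = MC: 149.681 - 2.487Q = 4.218 + 1.379Q → Q* = 37.6262.
Between Q* and Q_m the wedge MC − SMB runs linearly from 0 to MEC(Q_m), so the loss is a triangle.
DWL = ½ × 32.5561 × 125.8619 = 2048.7863.

DWL = 2048.786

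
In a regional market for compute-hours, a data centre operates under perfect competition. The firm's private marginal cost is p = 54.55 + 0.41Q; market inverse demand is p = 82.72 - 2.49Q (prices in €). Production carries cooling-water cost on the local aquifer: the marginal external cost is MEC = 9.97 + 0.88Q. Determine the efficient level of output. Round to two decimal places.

Social marginal cost = private MC + MEC = 64.52 + 1.29Q.
Set SMC = demand: 64.52 + 1.29Q = 82.72 - 2.49Q → Q* = 4.8148.

Q* = 4.81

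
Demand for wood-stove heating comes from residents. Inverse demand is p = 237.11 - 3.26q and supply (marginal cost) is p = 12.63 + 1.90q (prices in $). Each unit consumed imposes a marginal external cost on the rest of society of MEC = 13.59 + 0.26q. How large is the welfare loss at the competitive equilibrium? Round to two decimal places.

Market equilibrium (private): 12.63 + 1.90q = 237.11 - 3.26q → q_m = 43.5039.
Social marginal benefit = demand − MEC = 223.52 - 3.52q.
Set SMB = MC: 223.52 - 3.52q = 12.63 + 1.90q → q* = 38.9096.
The welfare-loss triangle has base |q_m − q*| and height MEC(q_m) (the vertical gap between SMB and MC is zero at q* and MEC at q_m).
DWL = ½ × 4.5943 × 24.9010 = 57.2013.

DWL = $57.20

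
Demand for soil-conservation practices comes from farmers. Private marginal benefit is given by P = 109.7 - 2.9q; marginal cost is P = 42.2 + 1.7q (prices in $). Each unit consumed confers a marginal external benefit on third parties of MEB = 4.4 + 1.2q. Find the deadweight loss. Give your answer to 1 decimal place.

DWL = $71.2

Market equilibrium (private): 42.2 + 1.7q = 109.7 - 2.9q → q_m = 14.6739.
Social marginal benefit = demand + MEB = 114.1 - 1.7q.
Set SMB = MC: 114.1 - 1.7q = 42.2 + 1.7q → q* = 21.1471.
The loss is the area between SMB and MC from q* to q_m; with linear curves that's a triangle of height MEB(q_m).
DWL = ½ × 6.4732 × 22.0087 = 71.2334.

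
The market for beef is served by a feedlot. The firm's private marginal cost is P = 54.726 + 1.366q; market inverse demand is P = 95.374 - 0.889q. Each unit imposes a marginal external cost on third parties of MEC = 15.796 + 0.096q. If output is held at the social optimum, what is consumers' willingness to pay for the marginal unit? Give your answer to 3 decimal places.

Social marginal cost = private MC + MEC = 70.522 + 1.462q.
Set SMC = demand: 70.522 + 1.462q = 95.374 - 0.889q → q* = 10.5708.
Consumer price on the demand curve at q*: 95.374 − 0.889×10.5708 = 85.9766.

P = 85.977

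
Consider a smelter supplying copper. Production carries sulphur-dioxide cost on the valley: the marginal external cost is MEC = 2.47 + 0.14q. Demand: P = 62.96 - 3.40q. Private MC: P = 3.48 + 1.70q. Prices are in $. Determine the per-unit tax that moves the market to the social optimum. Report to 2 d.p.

tax = $3.99 per unit

Social marginal cost = private MC + MEC = 5.95 + 1.84q.
Set SMC = demand: 5.95 + 1.84q = 62.96 - 3.40q → q* = 10.8798.
The Pigouvian tax equals MEC at q*: 2.47 + 0.14×10.8798 = 3.9932.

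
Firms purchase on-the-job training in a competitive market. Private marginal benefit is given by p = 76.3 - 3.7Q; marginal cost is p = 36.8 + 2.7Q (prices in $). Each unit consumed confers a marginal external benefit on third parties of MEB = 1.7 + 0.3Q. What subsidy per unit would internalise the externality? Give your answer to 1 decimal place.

Social marginal benefit = demand + MEB = 78.0 - 3.4Q.
Set SMB = MC: 78.0 - 3.4Q = 36.8 + 2.7Q → Q* = 6.7541.
The Pigouvian subsidy equals MEB at Q*: 1.7 + 0.3×6.7541 = 3.7262.

subsidy = $3.7 per unit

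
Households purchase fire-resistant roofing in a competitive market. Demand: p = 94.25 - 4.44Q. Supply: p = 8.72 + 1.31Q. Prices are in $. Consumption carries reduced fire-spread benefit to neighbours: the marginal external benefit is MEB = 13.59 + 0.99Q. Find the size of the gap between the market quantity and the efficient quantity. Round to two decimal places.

5.95 units

Market equilibrium (private): 8.72 + 1.31Q = 94.25 - 4.44Q → Q_m = 14.8748.
Social marginal benefit = demand + MEB = 107.84 - 3.45Q.
Set SMB = MC: 107.84 - 3.45Q = 8.72 + 1.31Q → Q* = 20.8235.
Gap = |14.8748 − 20.8235| = 5.9487.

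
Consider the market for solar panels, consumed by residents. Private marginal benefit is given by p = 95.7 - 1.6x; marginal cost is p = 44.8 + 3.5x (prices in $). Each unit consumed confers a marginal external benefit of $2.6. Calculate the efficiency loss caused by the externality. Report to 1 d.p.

Market equilibrium (private): 44.8 + 3.5x = 95.7 - 1.6x → x_m = 9.9804.
Social marginal benefit = demand + MEB = 98.3 - 1.6x.
Set SMB = MC: 98.3 - 1.6x = 44.8 + 3.5x → x* = 10.4902.
Height of the DWL triangle at x_m is SMB(x_m) − MC(x_m) = MEB(x_m) = 2.6000.
DWL = ½ × 0.5098 × 2.6000 = 0.6627.

DWL = $0.7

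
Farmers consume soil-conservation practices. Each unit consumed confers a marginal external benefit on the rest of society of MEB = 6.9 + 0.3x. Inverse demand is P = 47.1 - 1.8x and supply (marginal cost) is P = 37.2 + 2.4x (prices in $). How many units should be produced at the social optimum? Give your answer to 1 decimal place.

Social marginal benefit = demand + MEB = 54.0 - 1.5x.
Set SMB = MC: 54.0 - 1.5x = 37.2 + 2.4x → x* = 4.3077.

x* = 4.3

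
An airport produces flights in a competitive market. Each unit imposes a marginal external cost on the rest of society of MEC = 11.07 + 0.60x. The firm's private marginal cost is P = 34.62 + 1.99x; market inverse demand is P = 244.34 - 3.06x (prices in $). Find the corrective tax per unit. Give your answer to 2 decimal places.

Social marginal cost = private MC + MEC = 45.69 + 2.59x.
Set SMC = demand: 45.69 + 2.59x = 244.34 - 3.06x → x* = 35.1593.
The Pigouvian tax equals MEC at x*: 11.07 + 0.60×35.1593 = 32.1656.

tax = $32.17 per unit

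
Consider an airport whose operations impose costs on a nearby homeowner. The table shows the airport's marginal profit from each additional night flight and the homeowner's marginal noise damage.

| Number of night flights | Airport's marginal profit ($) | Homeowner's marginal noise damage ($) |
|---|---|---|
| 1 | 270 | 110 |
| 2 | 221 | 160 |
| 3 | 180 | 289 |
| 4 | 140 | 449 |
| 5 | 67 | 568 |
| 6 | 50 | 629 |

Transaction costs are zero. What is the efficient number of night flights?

2

Bargaining reaches the level where marginal profit last exceeds marginal noise damage.
That holds through level 2 (221 ≥ 160) but not at 3 (180 < 289).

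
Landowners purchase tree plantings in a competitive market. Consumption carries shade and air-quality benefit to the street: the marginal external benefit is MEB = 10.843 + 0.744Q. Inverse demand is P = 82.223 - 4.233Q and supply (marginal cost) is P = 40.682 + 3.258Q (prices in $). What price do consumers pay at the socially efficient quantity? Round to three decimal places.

Social marginal benefit = demand + MEB = 93.066 - 3.489Q.
Set SMB = MC: 93.066 - 3.489Q = 40.682 + 3.258Q → Q* = 7.7640.
Consumer price on the demand curve at Q*: 82.223 − 4.233×7.7640 = 49.3580.

P = $49.358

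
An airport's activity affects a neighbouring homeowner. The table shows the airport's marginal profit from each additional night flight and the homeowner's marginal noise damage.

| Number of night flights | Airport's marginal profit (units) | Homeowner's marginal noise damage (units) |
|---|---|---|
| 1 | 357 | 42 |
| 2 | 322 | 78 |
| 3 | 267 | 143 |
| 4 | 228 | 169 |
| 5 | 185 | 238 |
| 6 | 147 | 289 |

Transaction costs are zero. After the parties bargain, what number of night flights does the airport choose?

Bargaining reaches the level where marginal profit last exceeds marginal noise damage.
That holds through level 4 (228 ≥ 169) but not at 5 (185 < 238).

4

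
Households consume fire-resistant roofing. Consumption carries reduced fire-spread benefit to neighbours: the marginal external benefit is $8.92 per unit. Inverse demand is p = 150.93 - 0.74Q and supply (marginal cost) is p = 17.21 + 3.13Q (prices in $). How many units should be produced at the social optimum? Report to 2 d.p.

Q* = 36.86

Social marginal benefit = demand + MEB = 159.85 - 0.74Q.
Set SMB = MC: 159.85 - 0.74Q = 17.21 + 3.13Q → Q* = 36.8579.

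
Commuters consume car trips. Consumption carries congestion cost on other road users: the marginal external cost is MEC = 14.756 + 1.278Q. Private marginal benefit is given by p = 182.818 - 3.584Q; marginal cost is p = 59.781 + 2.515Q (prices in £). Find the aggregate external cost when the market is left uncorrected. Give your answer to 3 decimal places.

£557.726

Market equilibrium (private): 59.781 + 2.515Q = 182.818 - 3.584Q → Q_m = 20.1733.
Total external cost = ∫₀^{Q_m} (14.756 + 1.278Q) dQ = 14.756×20.1733 + ½×1.278×20.1733² = 557.7260.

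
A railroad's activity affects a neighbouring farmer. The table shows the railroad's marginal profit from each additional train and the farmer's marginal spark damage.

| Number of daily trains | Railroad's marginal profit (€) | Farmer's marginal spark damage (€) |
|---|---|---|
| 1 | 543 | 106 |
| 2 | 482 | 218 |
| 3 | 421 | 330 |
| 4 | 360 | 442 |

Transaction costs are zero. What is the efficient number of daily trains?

Bargaining reaches the level where marginal profit last exceeds marginal spark damage.
That holds through level 3 (421 ≥ 330) but not at 4 (360 < 442).

3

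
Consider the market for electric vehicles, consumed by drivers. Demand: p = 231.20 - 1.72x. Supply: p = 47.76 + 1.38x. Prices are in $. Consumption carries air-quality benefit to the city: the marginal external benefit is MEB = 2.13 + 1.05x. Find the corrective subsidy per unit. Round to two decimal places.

subsidy = $97.18 per unit

Social marginal benefit = demand + MEB = 233.33 - 0.67x.
Set SMB = MC: 233.33 - 0.67x = 47.76 + 1.38x → x* = 90.5220.
The Pigouvian subsidy equals MEB at x*: 2.13 + 1.05×90.5220 = 97.1781.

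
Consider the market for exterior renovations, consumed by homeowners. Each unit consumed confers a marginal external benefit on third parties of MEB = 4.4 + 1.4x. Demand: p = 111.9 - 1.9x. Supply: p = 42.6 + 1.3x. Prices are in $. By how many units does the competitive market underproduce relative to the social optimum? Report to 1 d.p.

19.3 units

Market equilibrium (private): 42.6 + 1.3x = 111.9 - 1.9x → x_m = 21.6563.
Social marginal benefit = demand + MEB = 116.3 - 0.5x.
Set SMB = MC: 116.3 - 0.5x = 42.6 + 1.3x → x* = 40.9444.
Gap = |21.6563 − 40.9444| = 19.2881.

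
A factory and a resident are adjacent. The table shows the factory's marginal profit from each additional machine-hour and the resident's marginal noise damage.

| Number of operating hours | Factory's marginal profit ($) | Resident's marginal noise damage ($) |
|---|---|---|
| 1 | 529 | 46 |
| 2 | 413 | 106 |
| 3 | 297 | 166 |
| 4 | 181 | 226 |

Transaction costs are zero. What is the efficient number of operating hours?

3

Bargaining reaches the level where marginal profit last exceeds marginal noise damage.
That holds through level 3 (297 ≥ 166) but not at 4 (181 < 226).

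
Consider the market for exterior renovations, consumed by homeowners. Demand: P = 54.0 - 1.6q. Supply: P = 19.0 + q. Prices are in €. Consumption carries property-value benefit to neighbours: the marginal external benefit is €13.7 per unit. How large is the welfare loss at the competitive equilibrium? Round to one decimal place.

DWL = €36.1

Market equilibrium (private): 19.0 + q = 54.0 - 1.6q → q_m = 13.4615.
Social marginal benefit = demand + MEB = 67.7 - 1.6q.
Set SMB = MC: 67.7 - 1.6q = 19.0 + q → q* = 18.7308.
The loss is the area between SMB and MC from q* to q_m; with linear curves that's a triangle of height MEB(q_m).
DWL = ½ × 5.2693 × 13.7000 = 36.0947.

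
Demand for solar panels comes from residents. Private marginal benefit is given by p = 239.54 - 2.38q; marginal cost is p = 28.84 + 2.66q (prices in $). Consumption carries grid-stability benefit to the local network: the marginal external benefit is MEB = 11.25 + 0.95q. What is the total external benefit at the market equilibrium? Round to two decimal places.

Market equilibrium (private): 28.84 + 2.66q = 239.54 - 2.38q → q_m = 41.8056.
Total external benefit = ∫₀^{q_m} (11.25 + 0.95q) dq = 11.25×41.8056 + ½×0.95×41.8056² = 1300.4744.

$1300.47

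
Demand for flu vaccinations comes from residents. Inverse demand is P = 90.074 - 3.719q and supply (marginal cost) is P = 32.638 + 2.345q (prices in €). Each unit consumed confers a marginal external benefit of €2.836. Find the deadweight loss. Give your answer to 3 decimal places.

DWL = €0.663

Market equilibrium (private): 32.638 + 2.345q = 90.074 - 3.719q → q_m = 9.4716.
Social marginal benefit = demand + MEB = 92.910 - 3.719q.
Set SMB = MC: 92.910 - 3.719q = 32.638 + 2.345q → q* = 9.9393.
Height of the DWL triangle at q_m is SMB(q_m) − MC(q_m) = MEB(q_m) = 2.8360.
DWL = ½ × 0.4677 × 2.8360 = 0.6632.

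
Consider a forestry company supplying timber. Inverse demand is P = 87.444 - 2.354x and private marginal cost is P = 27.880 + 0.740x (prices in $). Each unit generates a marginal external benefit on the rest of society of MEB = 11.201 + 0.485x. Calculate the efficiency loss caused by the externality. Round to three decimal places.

DWL = $80.837

Market equilibrium (private): 27.880 + 0.740x = 87.444 - 2.354x → x_m = 19.2515.
Social marginal cost = private MC − MEB = 16.679 + 0.255x.
Set SMC = demand: 16.679 + 0.255x = 87.444 - 2.354x → x* = 27.1234.
The loss is the area between SMC and demand from x* to x_m; with linear curves that's a triangle of height MEB(x_m).
DWL = ½ × 7.8719 × 20.5380 = 80.8365.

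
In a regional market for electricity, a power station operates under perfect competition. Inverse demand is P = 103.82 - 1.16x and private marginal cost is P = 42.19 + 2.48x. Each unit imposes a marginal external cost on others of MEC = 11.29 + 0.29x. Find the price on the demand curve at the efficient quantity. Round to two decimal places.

P = 88.96

Social marginal cost = private MC + MEC = 53.48 + 2.77x.
Set SMC = demand: 53.48 + 2.77x = 103.82 - 1.16x → x* = 12.8092.
Consumer price on the demand curve at x*: 103.82 − 1.16×12.8092 = 88.9613.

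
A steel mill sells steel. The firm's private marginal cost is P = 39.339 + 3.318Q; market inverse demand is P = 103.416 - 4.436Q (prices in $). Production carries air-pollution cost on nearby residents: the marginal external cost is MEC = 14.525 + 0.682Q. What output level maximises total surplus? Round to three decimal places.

Social marginal cost = private MC + MEC = 53.864 + 4.000Q.
Set SMC = demand: 53.864 + 4.000Q = 103.416 - 4.436Q → Q* = 5.8739.

Q* = 5.874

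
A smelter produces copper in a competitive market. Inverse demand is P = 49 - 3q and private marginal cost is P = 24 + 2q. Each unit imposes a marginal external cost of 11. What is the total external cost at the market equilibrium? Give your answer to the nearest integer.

55

Market equilibrium (private): 24 + 2q = 49 - 3q → q_m = 5.0000.
Total external cost = MEC × q_m = 11 × 5.0000 = 55.0000.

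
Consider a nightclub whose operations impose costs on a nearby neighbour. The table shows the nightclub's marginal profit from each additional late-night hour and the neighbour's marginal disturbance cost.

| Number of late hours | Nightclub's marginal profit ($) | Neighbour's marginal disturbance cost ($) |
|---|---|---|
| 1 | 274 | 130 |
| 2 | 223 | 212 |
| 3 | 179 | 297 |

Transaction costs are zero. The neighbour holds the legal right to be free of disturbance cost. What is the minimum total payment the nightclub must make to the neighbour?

Efficient level: marginal profit ≥ marginal disturbance cost through level 2, so k* = 2.
With the neighbour holding the right, the nightclub must at least compensate total damage at k*: 130 + 212 = 342.

$342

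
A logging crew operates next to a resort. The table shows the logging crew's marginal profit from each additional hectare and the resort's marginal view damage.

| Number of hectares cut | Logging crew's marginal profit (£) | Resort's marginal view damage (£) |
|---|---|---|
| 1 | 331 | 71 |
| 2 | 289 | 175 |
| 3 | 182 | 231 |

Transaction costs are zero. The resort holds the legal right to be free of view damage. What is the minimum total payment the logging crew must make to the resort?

£246

Efficient level: marginal profit ≥ marginal view damage through level 2, so k* = 2.
With the resort holding the right, the logging crew must at least compensate total damage at k*: 71 + 175 = 246.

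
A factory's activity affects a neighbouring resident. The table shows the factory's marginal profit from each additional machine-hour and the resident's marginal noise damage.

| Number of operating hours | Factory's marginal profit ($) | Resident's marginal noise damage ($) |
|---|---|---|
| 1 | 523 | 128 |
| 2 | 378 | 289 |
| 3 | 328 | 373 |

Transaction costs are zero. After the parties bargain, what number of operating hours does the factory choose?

2

Bargaining reaches the level where marginal profit last exceeds marginal noise damage.
That holds through level 2 (378 ≥ 289) but not at 3 (328 < 373).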